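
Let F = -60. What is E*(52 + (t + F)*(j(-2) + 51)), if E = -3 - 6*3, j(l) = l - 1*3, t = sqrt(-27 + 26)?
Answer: 56868 - 966*I ≈ 56868.0 - 966.0*I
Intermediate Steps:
t = I (t = sqrt(-1) = I ≈ 1.0*I)
j(l) = -3 + l (j(l) = l - 3 = -3 + l)
E = -21 (E = -3 - 18 = -21)
E*(52 + (t + F)*(j(-2) + 51)) = -21*(52 + (I - 60)*((-3 - 2) + 51)) = -21*(52 + (-60 + I)*(-5 + 51)) = -21*(52 + (-60 + I)*46) = -21*(52 + (-2760 + 46*I)) = -21*(-2708 + 46*I) = 56868 - 966*I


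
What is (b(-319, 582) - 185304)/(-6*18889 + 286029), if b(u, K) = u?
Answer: -185623/172695 ≈ -1.0749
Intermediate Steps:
(b(-319, 582) - 185304)/(-6*18889 + 286029) = (-319 - 185304)/(-6*18889 + 286029) = -185623/(-113334 + 286029) = -185623/172695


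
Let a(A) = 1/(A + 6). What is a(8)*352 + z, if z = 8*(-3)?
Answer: 8/7 ≈ 1.1429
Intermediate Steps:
z = -24
a(A) = 1/(6 + A)
a(8)*352 + z = 352/(6 + 8) - 24 = 352/14 - 24 = (1/14)*352 - 24 = 176/7 - 24 = 8/7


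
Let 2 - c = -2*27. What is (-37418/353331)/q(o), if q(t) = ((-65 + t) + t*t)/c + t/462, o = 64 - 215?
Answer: -2095408/7973513607 ≈ -0.00026280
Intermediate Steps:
o = -151
c = 56 (c = 2 - (-2)*27 = 2 - 1*(-54) = 2 + 54 = 56)
q(t) = -65/56 + t²/56 + 37*t/1848 (q(t) = ((-65 + t) + t*t)/56 + t/462 = ((-65 + t) + t²)*(1/56) + t*(1/462) = (-65 + t + t²)*(1/56) + t/462 = (-65/56 + t/56 + t²/56) + t/462 = -65/56 + t²/56 + 37*t/1848)
(-37418/353331)/q(o) = (-37418/353331)/(-65/56 + (1/56)*(-151)² + (37/1848)*(-151)) = (-37418*1/353331)/(-65/56 + (1/56)*22801 - 5587/1848) = -37418/(353331*(-65/56 + 22801/56 - 5587/1848)) = -37418/(353331*744701/1848) = -37418/353331*1848/744701 = -2095408/7973513607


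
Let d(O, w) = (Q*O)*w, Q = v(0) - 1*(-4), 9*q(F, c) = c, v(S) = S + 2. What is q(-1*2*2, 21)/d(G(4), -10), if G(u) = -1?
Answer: 7/180 ≈ 0.038889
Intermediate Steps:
v(S) = 2 + S
q(F, c) = c/9
Q = 6 (Q = (2 + 0) - 1*(-4) = 2 + 4 = 6)
d(O, w) = 6*O*w (d(O, w) = (6*O)*w = 6*O*w)
q(-1*2*2, 21)/d(G(4), -10) = ((1/9)*21)/((6*(-1)*(-10))) = (7/3)/60 = (7/3)*(1/60) = 7/180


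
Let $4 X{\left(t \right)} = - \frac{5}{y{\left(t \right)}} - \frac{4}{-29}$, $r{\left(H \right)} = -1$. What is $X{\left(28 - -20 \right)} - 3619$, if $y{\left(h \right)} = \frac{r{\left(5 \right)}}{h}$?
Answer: $- \frac{103210}{29} \approx -3559.0$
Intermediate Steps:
$y{\left(h \right)} = - \frac{1}{h}$
$X{\left(t \right)} = \frac{1}{29} + \frac{5 t}{4}$ ($X{\left(t \right)} = \frac{- \frac{5}{\left(-1\right) \frac{1}{t}} - \frac{4}{-29}}{4} = \frac{- 5 \left(- t\right) - - \frac{4}{29}}{4} = \frac{5 t + \frac{4}{29}}{4} = \frac{\frac{4}{29} + 5 t}{4} = \frac{1}{29} + \frac{5 t}{4}$)
$X{\left(28 - -20 \right)} - 3619 = \left(\frac{1}{29} + \frac{5 \left(28 - -20\right)}{4}\right) - 3619 = \left(\frac{1}{29} + \frac{5 \left(28 + 20\right)}{4}\right) - 3619 = \left(\frac{1}{29} + \frac{5}{4} \cdot 48\right) - 3619 = \left(\frac{1}{29} + 60\right) - 3619 = \frac{1741}{29} - 3619 = - \frac{103210}{29}$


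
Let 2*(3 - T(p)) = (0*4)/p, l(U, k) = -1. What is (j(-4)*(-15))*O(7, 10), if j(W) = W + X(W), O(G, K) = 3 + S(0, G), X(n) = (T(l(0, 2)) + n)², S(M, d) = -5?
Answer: -90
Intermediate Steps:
T(p) = 3 (T(p) = 3 - 0*4/(2*p) = 3 - 0/p = 3 - ½*0 = 3 + 0 = 3)
X(n) = (3 + n)²
O(G, K) = -2 (O(G, K) = 3 - 5 = -2)
j(W) = W + (3 + W)²
(j(-4)*(-15))*O(7, 10) = ((-4 + (3 - 4)²)*(-15))*(-2) = ((-4 + (-1)²)*(-15))*(-2) = ((-4 + 1)*(-15))*(-2) = -3*(-15)*(-2) = 45*(-2) = -90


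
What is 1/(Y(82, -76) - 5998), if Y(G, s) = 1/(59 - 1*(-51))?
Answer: -110/659779 ≈ -0.00016672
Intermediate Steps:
Y(G, s) = 1/110 (Y(G, s) = 1/(59 + 51) = 1/110)
1/(Y(82, -76) - 5998) = 1/(1/110 - 5998) = 1/(-659779/110) = -110/659779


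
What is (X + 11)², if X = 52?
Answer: 3969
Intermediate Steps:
(X + 11)² = (52 + 11)² = 63² = 3969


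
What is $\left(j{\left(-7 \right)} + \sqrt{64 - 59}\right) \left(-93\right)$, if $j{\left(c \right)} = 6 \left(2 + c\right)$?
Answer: $2790 - 93 \sqrt{5} \approx 2582.0$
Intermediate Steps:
$j{\left(c \right)} = 12 + 6 c$
$\left(j{\left(-7 \right)} + \sqrt{64 - 59}\right) \left(-93\right) = \left(\left(12 + 6 \left(-7\right)\right) + \sqrt{64 - 59}\right) \left(-93\right) = \left(\left(12 - 42\right) + \sqrt{5}\right) \left(-93\right) = \left(-30 + \sqrt{5}\right) \left(-93\right) = 2790 - 93 \sqrt{5}$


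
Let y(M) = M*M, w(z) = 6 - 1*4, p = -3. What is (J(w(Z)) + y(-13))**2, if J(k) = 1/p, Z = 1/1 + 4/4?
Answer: 256036/9 ≈ 28448.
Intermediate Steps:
Z = 2 (Z = 1*1 + 4*(1/4) = 1 + 1 = 2)
w(z) = 2 (w(z) = 6 - 4 = 2)
J(k) = -1/3 (J(k) = 1/(-3) = -1/3)
y(M) = M**2
(J(w(Z)) + y(-13))**2 = (-1/3 + (-13)**2)**2 = (-1/3 + 169)**2 = (506/3)**2 = 256036/9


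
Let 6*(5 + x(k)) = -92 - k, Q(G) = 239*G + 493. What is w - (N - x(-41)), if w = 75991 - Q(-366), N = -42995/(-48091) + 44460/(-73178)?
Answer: 573483066179033/3519203198 ≈ 1.6296e+5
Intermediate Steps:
Q(G) = 493 + 239*G
x(k) = -61/3 - k/6 (x(k) = -5 + (-92 - k)/6 = -5 + (-46/3 - k/6) = -61/3 - k/6)
N = 504081125/1759601599 (N = -42995*(-1/48091) + 44460*(-1/73178) = 42995/48091 - 22230/36589 = 504081125/1759601599 ≈ 0.28647)
w = 162972 (w = 75991 - (493 + 239*(-366)) = 75991 - (493 - 87474) = 75991 - 1*(-86981) = 75991 + 86981 = 162972)
w - (N - x(-41)) = 162972 - (504081125/1759601599 - (-61/3 - 1/6*(-41))) = 162972 - (504081125/1759601599 - (-61/3 + 41/6)) = 162972 - (504081125/1759601599 - 1*(-27/2)) = 162972 - (504081125/1759601599 + 27/2) = 162972 - 1*48517405423/3519203198 = 162972 - 48517405423/3519203198 = 573483066179033/3519203198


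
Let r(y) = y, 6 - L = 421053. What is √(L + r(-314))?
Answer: I*√421361 ≈ 649.12*I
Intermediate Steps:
L = -421047 (L = 6 - 1*421053 = 6 - 421053 = -421047)
√(L + r(-314)) = √(-421047 - 314) = √(-421361) = I*√421361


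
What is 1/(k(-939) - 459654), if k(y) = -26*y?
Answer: -1/435240 ≈ -2.2976e-6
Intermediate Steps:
1/(k(-939) - 459654) = 1/(-26*(-939) - 459654) = 1/(24414 - 459654) = 1/(-435240) = -1/435240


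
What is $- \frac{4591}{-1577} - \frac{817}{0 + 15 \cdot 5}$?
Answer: $- \frac{944084}{118275} \approx -7.9821$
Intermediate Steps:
$- \frac{4591}{-1577} - \frac{817}{0 + 15 \cdot 5} = \left(-4591\right) \left(- \frac{1}{1577}\right) - \frac{817}{0 + 75} = \frac{4591}{1577} - \frac{817}{75} = - \frac{944084}{118275}$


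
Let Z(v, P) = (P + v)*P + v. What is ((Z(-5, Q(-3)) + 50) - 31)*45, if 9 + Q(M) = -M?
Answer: 3600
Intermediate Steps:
Q(M) = -9 - M
Z(v, P) = v + P*(P + v) (Z(v, P) = P*(P + v) + v = v + P*(P + v))
((Z(-5, Q(-3)) + 50) - 31)*45 = (((-5 + (-9 - 1*(-3))² + (-9 - 1*(-3))*(-5)) + 50) - 31)*45 = (((-5 + (-9 + 3)² + (-9 + 3)*(-5)) + 50) - 31)*45 = (((-5 + (-6)² - 6*(-5)) + 50) - 31)*45 = (((-5 + 36 + 30) + 50) - 31)*45 = ((61 + 50) - 31)*45 = (111 - 31)*45 = 80*45 = 3600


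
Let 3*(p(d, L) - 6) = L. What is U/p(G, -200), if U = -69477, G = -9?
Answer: 208431/182 ≈ 1145.2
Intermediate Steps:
p(d, L) = 6 + L/3
U/p(G, -200) = -69477/(6 + (1/3)*(-200)) = -69477/(6 - 200/3) = -69477/(-182/3) = -69477*(-3/182) = 208431/182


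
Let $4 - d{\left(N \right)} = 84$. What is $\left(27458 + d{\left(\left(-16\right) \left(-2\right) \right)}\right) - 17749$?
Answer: $9629$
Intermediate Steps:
$d{\left(N \right)} = -80$ ($d{\left(N \right)} = 4 - 84 = -80$)
$\left(27458 + d{\left(\left(-16\right) \left(-2\right) \right)}\right) - 17749 = \left(27458 - 80\right) - 17749 = 27378 - 17749 = 9629$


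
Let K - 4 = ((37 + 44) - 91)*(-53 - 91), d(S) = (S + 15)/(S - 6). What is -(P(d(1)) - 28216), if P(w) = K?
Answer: 26772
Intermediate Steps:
d(S) = (15 + S)/(-6 + S)
K = 1444 (K = 4 + ((37 + 44) - 91)*(-53 - 91) = 4 + (81 - 91)*(-144) = 4 - 10*(-144) = 4 + 1440 = 1444)
P(w) = 1444
-(P(d(1)) - 28216) = -(1444 - 28216) = -1*(-26772) = 26772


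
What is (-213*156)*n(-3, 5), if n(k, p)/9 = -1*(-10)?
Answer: -2990520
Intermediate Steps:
n(k, p) = 90 (n(k, p) = 9*(-1*(-10)) = 9*10 = 90)
(-213*156)*n(-3, 5) = -213*156*90 = -33228*90 = -2990520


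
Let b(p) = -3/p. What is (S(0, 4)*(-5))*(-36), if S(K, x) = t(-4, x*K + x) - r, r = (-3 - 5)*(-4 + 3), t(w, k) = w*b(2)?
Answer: -360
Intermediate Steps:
t(w, k) = -3*w/2 (t(w, k) = w*(-3/2) = -3*w/2)
r = 8 (r = -8*(-1) = 8)
S(K, x) = -2 (S(K, x) = -3/2*(-4) - 1*8 = 6 - 8 = -2)
(S(0, 4)*(-5))*(-36) = -2*(-5)*(-36) = 10*(-36) = -360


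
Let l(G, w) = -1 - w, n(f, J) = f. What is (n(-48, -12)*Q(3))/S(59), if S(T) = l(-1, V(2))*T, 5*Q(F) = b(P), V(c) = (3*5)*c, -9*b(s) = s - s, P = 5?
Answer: 0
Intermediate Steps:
b(s) = 0 (b(s) = -(s - s)/9 = -⅑*0 = 0)
V(c) = 15*c
Q(F) = 0 (Q(F) = (⅕)*0 = 0)
S(T) = -31*T (S(T) = (-1 - 15*2)*T = (-1 - 1*30)*T = (-1 - 30)*T = -31*T)
(n(-48, -12)*Q(3))/S(59) = (-48*0)/((-31*59)) = 0/(-1829) = 0*(-1/1829) = 0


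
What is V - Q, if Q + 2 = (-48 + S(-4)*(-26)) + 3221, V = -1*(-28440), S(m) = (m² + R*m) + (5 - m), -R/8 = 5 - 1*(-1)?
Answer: 30911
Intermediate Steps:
R = -48 (R = -8*(5 - 1*(-1)) = -8*(5 + 1) = -8*6 = -48)
S(m) = 5 + m² - 49*m (S(m) = (m² - 48*m) + (5 - m) = 5 + m² - 49*m)
V = 28440
Q = -2471 (Q = -2 + ((-48 + (5 + (-4)² - 49*(-4))*(-26)) + 3221) = -2 + ((-48 + (5 + 16 + 196)*(-26)) + 3221) = -2 + ((-48 + 217*(-26)) + 3221) = -2 + ((-48 - 5642) + 3221) = -2 + (-5690 + 3221) = -2 - 2469 = -2471)
V - Q = 28440 - 1*(-2471) = 28440 + 2471 = 30911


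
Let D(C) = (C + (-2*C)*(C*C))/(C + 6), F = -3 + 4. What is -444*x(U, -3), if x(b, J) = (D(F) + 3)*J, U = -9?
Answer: 26640/7 ≈ 3805.7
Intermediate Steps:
F = 1
D(C) = (C - 2*C³)/(6 + C) (D(C) = (C + (-2*C)*C²)/(6 + C) = (C - 2*C³)/(6 + C))
x(b, J) = 20*J/7 (x(b, J) = ((1 - 2*1³)/(6 + 1) + 3)*J = ((1 - 2*1)/7 + 3)*J = ((1 - 2)/7 + 3)*J = ((⅐)*(-1) + 3)*J = (-⅐ + 3)*J = 20*J/7)
-444*x(U, -3) = -8880*(-3)/7 = -444*(-60/7) = 26640/7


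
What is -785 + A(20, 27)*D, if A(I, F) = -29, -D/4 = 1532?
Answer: 176927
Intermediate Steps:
D = -6128 (D = -4*1532 = -6128)
-785 + A(20, 27)*D = -785 - 29*(-6128) = -785 + 177712 = 176927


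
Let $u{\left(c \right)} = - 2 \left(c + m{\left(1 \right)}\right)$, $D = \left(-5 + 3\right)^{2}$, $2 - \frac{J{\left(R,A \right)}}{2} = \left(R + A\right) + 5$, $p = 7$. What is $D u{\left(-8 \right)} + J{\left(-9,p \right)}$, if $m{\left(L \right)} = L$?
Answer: $54$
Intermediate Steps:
$J{\left(R,A \right)} = -6 - 2 A - 2 R$ ($J{\left(R,A \right)} = 4 - 2 \left(\left(R + A\right) + 5\right) = 4 - 2 \left(\left(A + R\right) + 5\right) = 4 - 2 \left(5 + A + R\right) = 4 - \left(10 + 2 A + 2 R\right) = -6 - 2 A - 2 R$)
$D = 4$ ($D = \left(-2\right)^{2} = 4$)
$u{\left(c \right)} = -2 - 2 c$ ($u{\left(c \right)} = - 2 \left(c + 1\right) = - 2 \left(1 + c\right) = -2 - 2 c$)
$D u{\left(-8 \right)} + J{\left(-9,p \right)} = 4 \left(-2 - -16\right) - 2 = 4 \left(-2 + 16\right) - 2 = 4 \cdot 14 - 2 = 56 - 2 = 54$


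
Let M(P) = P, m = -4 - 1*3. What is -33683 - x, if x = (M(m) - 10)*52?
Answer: -32799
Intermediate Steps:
m = -7 (m = -4 - 3 = -7)
x = -884 (x = (-7 - 10)*52 = -17*52 = -884)
-33683 - x = -33683 - 1*(-884) = -33683 + 884 = -32799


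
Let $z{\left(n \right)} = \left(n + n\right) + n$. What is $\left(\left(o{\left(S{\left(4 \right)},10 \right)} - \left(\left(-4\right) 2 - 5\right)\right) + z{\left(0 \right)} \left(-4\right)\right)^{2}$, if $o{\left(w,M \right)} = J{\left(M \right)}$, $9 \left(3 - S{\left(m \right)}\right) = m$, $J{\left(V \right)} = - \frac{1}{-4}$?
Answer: $\frac{2809}{16} \approx 175.56$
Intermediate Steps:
$J{\left(V \right)} = \frac{1}{4}$ ($J{\left(V \right)} = \left(-1\right) \left(- \frac{1}{4}\right) = \frac{1}{4}$)
$S{\left(m \right)} = 3 - \frac{m}{9}$
$o{\left(w,M \right)} = \frac{1}{4}$
$z{\left(n \right)} = 3 n$ ($z{\left(n \right)} = 2 n + n = 3 n$)
$\left(\left(o{\left(S{\left(4 \right)},10 \right)} - \left(\left(-4\right) 2 - 5\right)\right) + z{\left(0 \right)} \left(-4\right)\right)^{2} = \left(\left(\frac{1}{4} - \left(\left(-4\right) 2 - 5\right)\right) + 3 \cdot 0 \left(-4\right)\right)^{2} = \left(\left(\frac{1}{4} - \left(-8 - 5\right)\right) + 0 \left(-4\right)\right)^{2} = \left(\left(\frac{1}{4} - -13\right) + 0\right)^{2} = \left(\left(\frac{1}{4} + 13\right) + 0\right)^{2} = \left(\frac{53}{4} + 0\right)^{2} = \left(\frac{53}{4}\right)^{2} = \frac{2809}{16}$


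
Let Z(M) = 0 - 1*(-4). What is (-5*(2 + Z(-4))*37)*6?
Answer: -6660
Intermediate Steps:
Z(M) = 4 (Z(M) = 0 + 4 = 4)
(-5*(2 + Z(-4))*37)*6 = (-5*(2 + 4)*37)*6 = (-5*6*37)*6 = -30*37*6 = -1110*6 = -6660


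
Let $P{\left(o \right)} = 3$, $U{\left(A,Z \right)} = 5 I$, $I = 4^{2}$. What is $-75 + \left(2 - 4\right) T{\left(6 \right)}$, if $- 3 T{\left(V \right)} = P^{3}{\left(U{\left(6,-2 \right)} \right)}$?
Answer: $-57$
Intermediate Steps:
$I = 16$
$U{\left(A,Z \right)} = 80$ ($U{\left(A,Z \right)} = 5 \cdot 16 = 80$)
$T{\left(V \right)} = -9$ ($T{\left(V \right)} = - \frac{3^{3}}{3} = \left(- \frac{1}{3}\right) 27 = -9$)
$-75 + \left(2 - 4\right) T{\left(6 \right)} = -75 + \left(2 - 4\right) \left(-9\right) = -75 - -18 = -75 + 18 = -57$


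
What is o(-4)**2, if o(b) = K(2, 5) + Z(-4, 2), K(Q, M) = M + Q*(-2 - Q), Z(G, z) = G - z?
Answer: 81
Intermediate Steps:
o(b) = -9 (o(b) = (5 - 1*2**2 - 2*2) + (-4 - 1*2) = (5 - 1*4 - 4) + (-4 - 2) = (5 - 4 - 4) - 6 = -3 - 6 = -9)
o(-4)**2 = (-9)**2 = 81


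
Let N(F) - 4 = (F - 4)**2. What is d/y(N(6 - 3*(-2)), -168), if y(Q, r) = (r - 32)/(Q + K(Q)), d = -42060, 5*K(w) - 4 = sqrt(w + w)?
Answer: 361716/25 + 2103*sqrt(34)/25 ≈ 14959.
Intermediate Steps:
K(w) = 4/5 + sqrt(2)*sqrt(w)/5 (K(w) = 4/5 + sqrt(w + w)/5 = 4/5 + sqrt(2*w)/5 = 4/5 + (sqrt(2)*sqrt(w))/5 = 4/5 + sqrt(2)*sqrt(w)/5)
N(F) = 4 + (-4 + F)**2 (N(F) = 4 + (F - 4)**2 = 4 + (-4 + F)**2)
y(Q, r) = (-32 + r)/(4/5 + Q + sqrt(2)*sqrt(Q)/5) (y(Q, r) = (r - 32)/(Q + (4/5 + sqrt(2)*sqrt(Q)/5)) = (-32 + r)/(4/5 + Q + sqrt(2)*sqrt(Q)/5))
d/y(N(6 - 3*(-2)), -168) = -42060*(4 + 5*(4 + (-4 + (6 - 3*(-2)))**2) + sqrt(2)*sqrt(4 + (-4 + (6 - 3*(-2)))**2))/(5*(-32 - 168)) = -(-4206/25 - 2103*(4 + (-4 + (6 + 6))**2)/10 - 2103*sqrt(2)*sqrt(4 + (-4 + (6 + 6))**2)/50) = -(-4206/25 - 2103*(4 + (-4 + 12)**2)/10 - 2103*sqrt(2)*sqrt(4 + (-4 + 12)**2)/50) = -(-4206/25 - 2103*(4 + 8**2)/10 - 2103*sqrt(2)*sqrt(4 + 8**2)/50) = -(-4206/25 - 2103*(4 + 64)/10 - 2103*sqrt(2)*sqrt(4 + 64)/50) = -(-361716/25 - 2103*sqrt(34)/25) = -42060*(-43/125 - sqrt(34)/500) = 361716/25 + 2103*sqrt(34)/25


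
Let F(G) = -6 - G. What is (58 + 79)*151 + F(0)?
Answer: 20681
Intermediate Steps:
(58 + 79)*151 + F(0) = (58 + 79)*151 + (-6 - 1*0) = 137*151 + (-6 + 0) = 20687 - 6 = 20681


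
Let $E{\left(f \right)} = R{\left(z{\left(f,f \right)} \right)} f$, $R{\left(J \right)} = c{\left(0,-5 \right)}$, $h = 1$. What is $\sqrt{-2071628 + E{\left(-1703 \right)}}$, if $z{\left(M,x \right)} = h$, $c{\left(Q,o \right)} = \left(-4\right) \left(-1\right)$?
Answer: $2 i \sqrt{519610} \approx 1441.7 i$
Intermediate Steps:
$c{\left(Q,o \right)} = 4$
$z{\left(M,x \right)} = 1$
$R{\left(J \right)} = 4$
$E{\left(f \right)} = 4 f$
$\sqrt{-2071628 + E{\left(-1703 \right)}} = \sqrt{-2071628 + 4 \left(-1703\right)} = \sqrt{-2071628 - 6812} = \sqrt{-2078440} = 2 i \sqrt{519610}$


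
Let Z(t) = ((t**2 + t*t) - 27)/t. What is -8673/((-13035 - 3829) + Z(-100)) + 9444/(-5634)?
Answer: -207937378/178031583 ≈ -1.1680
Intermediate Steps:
Z(t) = (-27 + 2*t**2)/t (Z(t) = ((t**2 + t**2) - 27)/t = (2*t**2 - 27)/t = (-27 + 2*t**2)/t)
-8673/((-13035 - 3829) + Z(-100)) + 9444/(-5634) = -8673/((-13035 - 3829) + (-27/(-100) + 2*(-100))) + 9444/(-5634) = -8673/(-16864 + (-27*(-1/100) - 200)) + 9444*(-1/5634) = -8673/(-16864 + (27/100 - 200)) - 1574/939 = -8673/(-16864 - 19973/100) - 1574/939 = -8673/(-1706373/100) - 1574/939 = -8673*(-100/1706373) - 1574/939 = 289100/568791 - 1574/939 = -207937378/178031583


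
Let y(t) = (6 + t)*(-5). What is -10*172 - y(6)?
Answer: -1660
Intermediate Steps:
y(t) = -30 - 5*t
-10*172 - y(6) = -10*172 - (-30 - 5*6) = -1720 - (-30 - 30) = -1720 - 1*(-60) = -1720 + 60 = -1660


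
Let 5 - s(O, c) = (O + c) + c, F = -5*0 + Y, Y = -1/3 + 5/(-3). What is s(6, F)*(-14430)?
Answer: -43290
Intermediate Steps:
Y = -2 (Y = -1*1/3 + 5*(-1/3) = -1/3 - 5/3 = -2)
F = -2 (F = -5*0 - 2 = 0 - 2 = -2)
s(O, c) = 5 - O - 2*c (s(O, c) = 5 - ((O + c) + c) = 5 - (O + 2*c) = 5 + (-O - 2*c) = 5 - O - 2*c)
s(6, F)*(-14430) = (5 - 1*6 - 2*(-2))*(-14430) = (5 - 6 + 4)*(-14430) = 3*(-14430) = -43290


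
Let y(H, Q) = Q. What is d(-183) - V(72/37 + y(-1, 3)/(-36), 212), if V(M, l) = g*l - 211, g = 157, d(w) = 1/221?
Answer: -7309132/221 ≈ -33073.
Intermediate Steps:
d(w) = 1/221
V(M, l) = -211 + 157*l (V(M, l) = 157*l - 211 = -211 + 157*l)
d(-183) - V(72/37 + y(-1, 3)/(-36), 212) = 1/221 - (-211 + 157*212) = 1/221 - (-211 + 33284) = 1/221 - 1*33073 = 1/221 - 33073 = -7309132/221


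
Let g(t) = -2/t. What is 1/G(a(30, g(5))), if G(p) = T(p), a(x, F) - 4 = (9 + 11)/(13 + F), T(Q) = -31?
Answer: -1/31 ≈ -0.032258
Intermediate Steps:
a(x, F) = 4 + 20/(13 + F) (a(x, F) = 4 + (9 + 11)/(13 + F) = 4 + 20/(13 + F))
G(p) = -31
1/G(a(30, g(5))) = 1/(-31) = -1/31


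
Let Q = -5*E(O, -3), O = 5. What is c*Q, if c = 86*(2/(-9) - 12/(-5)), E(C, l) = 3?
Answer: -8428/3 ≈ -2809.3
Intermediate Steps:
c = 8428/45 (c = 86*(2*(-1/9) - 12*(-1/5)) = 86*(-2/9 + 12/5) = 86*(98/45) = 8428/45 ≈ 187.29)
Q = -15 (Q = -5*3 = -15)
c*Q = (8428/45)*(-15) = -8428/3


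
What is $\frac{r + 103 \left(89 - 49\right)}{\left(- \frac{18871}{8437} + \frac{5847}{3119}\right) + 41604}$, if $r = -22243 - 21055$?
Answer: $- \frac{515484593767}{547399928651} \approx -0.9417$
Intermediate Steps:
$r = -43298$ ($r = -22243 - 21055 = -43298$)
$\frac{r + 103 \left(89 - 49\right)}{\left(- \frac{18871}{8437} + \frac{5847}{3119}\right) + 41604} = \frac{-43298 + 103 \left(89 - 49\right)}{\left(- \frac{18871}{8437} + \frac{5847}{3119}\right) + 41604} = \frac{-43298 + 103 \cdot 40}{\left(\left(-18871\right) \frac{1}{8437} + 5847 \cdot \frac{1}{3119}\right) + 41604} = \frac{-43298 + 4120}{\left(- \frac{18871}{8437} + \frac{5847}{3119}\right) + 41604} = - \frac{39178}{- \frac{9527510}{26315003} + 41604} = - \frac{39178}{\frac{1094799857302}{26315003}} = \left(-39178\right) \frac{26315003}{1094799857302} = - \frac{515484593767}{547399928651}$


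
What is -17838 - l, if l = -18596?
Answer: 758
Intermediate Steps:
-17838 - l = -17838 - 1*(-18596) = -17838 + 18596 = 758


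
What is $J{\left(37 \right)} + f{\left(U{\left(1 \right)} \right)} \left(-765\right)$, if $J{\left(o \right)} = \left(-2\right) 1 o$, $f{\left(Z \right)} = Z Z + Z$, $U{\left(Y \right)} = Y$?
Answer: $-1604$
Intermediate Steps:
$f{\left(Z \right)} = Z + Z^{2}$ ($f{\left(Z \right)} = Z^{2} + Z = Z + Z^{2}$)
$J{\left(o \right)} = - 2 o$
$J{\left(37 \right)} + f{\left(U{\left(1 \right)} \right)} \left(-765\right) = \left(-2\right) 37 + 1 \left(1 + 1\right) \left(-765\right) = -74 + 1 \cdot 2 \left(-765\right) = -74 + 2 \left(-765\right) = -74 - 1530 = -1604$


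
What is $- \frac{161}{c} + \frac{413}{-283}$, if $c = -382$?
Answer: $- \frac{112203}{108106} \approx -1.0379$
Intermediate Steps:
$- \frac{161}{c} + \frac{413}{-283} = - \frac{161}{-382} + \frac{413}{-283} = \left(-161\right) \left(- \frac{1}{382}\right) + 413 \left(- \frac{1}{283}\right) = \frac{161}{382} - \frac{413}{283} = - \frac{112203}{108106}$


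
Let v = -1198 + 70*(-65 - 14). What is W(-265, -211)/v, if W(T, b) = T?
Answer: 265/6728 ≈ 0.039388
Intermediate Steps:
v = -6728 (v = -1198 + 70*(-79) = -1198 - 5530 = -6728)
W(-265, -211)/v = -265/(-6728) = -265*(-1/6728) = 265/6728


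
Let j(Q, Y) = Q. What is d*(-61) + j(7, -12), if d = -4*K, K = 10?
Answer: 2447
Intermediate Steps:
d = -40 (d = -4*10 = -40)
d*(-61) + j(7, -12) = -40*(-61) + 7 = 2440 + 7 = 2447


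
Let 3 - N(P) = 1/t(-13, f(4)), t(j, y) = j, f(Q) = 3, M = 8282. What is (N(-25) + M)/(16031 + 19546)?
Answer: 35902/154167 ≈ 0.23288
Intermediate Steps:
N(P) = 40/13 (N(P) = 3 - 1/(-13) = 3 - 1*(-1/13) = 3 + 1/13 = 40/13)
(N(-25) + M)/(16031 + 19546) = (40/13 + 8282)/(16031 + 19546) = (107706/13)/35577 = (107706/13)*(1/35577) = 35902/154167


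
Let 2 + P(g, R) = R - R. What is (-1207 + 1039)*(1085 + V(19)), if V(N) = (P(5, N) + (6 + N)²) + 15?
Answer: -289464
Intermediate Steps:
P(g, R) = -2 (P(g, R) = -2 + (R - R) = -2 + 0 = -2)
V(N) = 13 + (6 + N)² (V(N) = (-2 + (6 + N)²) + 15 = 13 + (6 + N)²)
(-1207 + 1039)*(1085 + V(19)) = (-1207 + 1039)*(1085 + (13 + (6 + 19)²)) = -168*(1085 + (13 + 25²)) = -168*(1085 + (13 + 625)) = -168*(1085 + 638) = -168*1723 = -289464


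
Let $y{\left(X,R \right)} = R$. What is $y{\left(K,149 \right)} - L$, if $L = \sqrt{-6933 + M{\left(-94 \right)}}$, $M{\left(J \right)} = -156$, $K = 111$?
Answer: $149 - i \sqrt{7089} \approx 149.0 - 84.196 i$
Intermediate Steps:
$L = i \sqrt{7089}$ ($L = \sqrt{-6933 - 156} = \sqrt{-7089} = i \sqrt{7089} \approx 84.196 i$)
$y{\left(K,149 \right)} - L = 149 - i \sqrt{7089}$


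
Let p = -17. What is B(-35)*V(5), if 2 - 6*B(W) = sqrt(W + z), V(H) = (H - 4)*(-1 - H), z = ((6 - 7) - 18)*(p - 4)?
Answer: -2 + 2*sqrt(91) ≈ 17.079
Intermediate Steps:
z = 399 (z = ((6 - 7) - 18)*(-17 - 4) = (-1 - 18)*(-21) = -19*(-21) = 399)
V(H) = (-1 - H)*(-4 + H) (V(H) = (-4 + H)*(-1 - H) = (-1 - H)*(-4 + H))
B(W) = 1/3 - sqrt(399 + W)/6 (B(W) = 1/3 - sqrt(W + 399)/6 = 1/3 - sqrt(399 + W)/6)
B(-35)*V(5) = (1/3 - sqrt(399 - 35)/6)*(4 - 1*5**2 + 3*5) = (1/3 - sqrt(91)/3)*(4 - 1*25 + 15) = (1/3 - sqrt(91)/3)*(4 - 25 + 15) = (1/3 - sqrt(91)/3)*(-6) = -2 + 2*sqrt(91)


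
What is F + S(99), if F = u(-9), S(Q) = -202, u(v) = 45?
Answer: -157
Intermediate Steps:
F = 45
F + S(99) = 45 - 202 = -157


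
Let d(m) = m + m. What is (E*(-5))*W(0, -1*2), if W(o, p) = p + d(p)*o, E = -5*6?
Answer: -300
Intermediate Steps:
E = -30
d(m) = 2*m
W(o, p) = p + 2*o*p (W(o, p) = p + (2*p)*o = p + 2*o*p)
(E*(-5))*W(0, -1*2) = (-30*(-5))*((-1*2)*(1 + 2*0)) = 150*(-2*(1 + 0)) = 150*(-2*1) = 150*(-2) = -300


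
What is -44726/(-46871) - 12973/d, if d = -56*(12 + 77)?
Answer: 75542897/21236824 ≈ 3.5572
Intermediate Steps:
d = -4984 (d = -56*89 = -4984)
-44726/(-46871) - 12973/d = -44726/(-46871) - 12973/(-4984) = -44726*(-1/46871) - 12973*(-1/4984) = 4066/4261 + 12973/4984 = 75542897/21236824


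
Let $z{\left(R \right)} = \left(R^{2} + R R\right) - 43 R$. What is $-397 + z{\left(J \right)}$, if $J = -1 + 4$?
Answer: $-508$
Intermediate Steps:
$J = 3$
$z{\left(R \right)} = - 43 R + 2 R^{2}$ ($z{\left(R \right)} = \left(R^{2} + R^{2}\right) - 43 R = 2 R^{2} - 43 R = - 43 R + 2 R^{2}$)
$-397 + z{\left(J \right)} = -397 + 3 \left(-43 + 2 \cdot 3\right) = -397 + 3 \left(-43 + 6\right) = -397 + 3 \left(-37\right) = -397 - 111 = -508$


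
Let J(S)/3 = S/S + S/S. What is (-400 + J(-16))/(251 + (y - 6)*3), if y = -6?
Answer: -394/215 ≈ -1.8326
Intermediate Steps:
J(S) = 6 (J(S) = 3*(S/S + S/S) = 3*(1 + 1) = 3*2 = 6)
(-400 + J(-16))/(251 + (y - 6)*3) = (-400 + 6)/(251 + (-6 - 6)*3) = -394/(251 - 12*3) = -394/(251 - 36) = -394/215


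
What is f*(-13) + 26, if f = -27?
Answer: 377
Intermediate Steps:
f*(-13) + 26 = -27*(-13) + 26 = 351 + 26 = 377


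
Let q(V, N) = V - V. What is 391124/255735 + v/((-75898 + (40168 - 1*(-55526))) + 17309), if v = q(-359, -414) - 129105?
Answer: -3700802231/1897809435 ≈ -1.9500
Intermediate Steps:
q(V, N) = 0
v = -129105 (v = 0 - 129105 = -129105)
391124/255735 + v/((-75898 + (40168 - 1*(-55526))) + 17309) = 391124/255735 - 129105/((-75898 + (40168 - 1*(-55526))) + 17309) = 391124*(1/255735) - 129105/((-75898 + (40168 + 55526)) + 17309) = 391124/255735 - 129105/((-75898 + 95694) + 17309) = 391124/255735 - 129105/(19796 + 17309) = 391124/255735 - 129105/37105 = 391124/255735 - 129105*1/37105 = 391124/255735 - 25821/7421 = -3700802231/1897809435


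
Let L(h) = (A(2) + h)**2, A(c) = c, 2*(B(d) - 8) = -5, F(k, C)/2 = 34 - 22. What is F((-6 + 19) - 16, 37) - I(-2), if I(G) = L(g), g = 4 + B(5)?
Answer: -433/4 ≈ -108.25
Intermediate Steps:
F(k, C) = 24 (F(k, C) = 2*(34 - 22) = 2*12 = 24)
B(d) = 11/2 (B(d) = 8 + (1/2)*(-5) = 8 - 5/2 = 11/2)
g = 19/2 (g = 4 + 11/2 = 19/2 ≈ 9.5000)
L(h) = (2 + h)**2
I(G) = 529/4 (I(G) = (2 + 19/2)**2 = (23/2)**2 = 529/4)
F((-6 + 19) - 16, 37) - I(-2) = 24 - 1*529/4 = 24 - 529/4 = -433/4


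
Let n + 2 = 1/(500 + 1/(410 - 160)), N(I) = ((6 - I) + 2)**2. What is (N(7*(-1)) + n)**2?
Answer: 777041994973729/15625250001 ≈ 49730.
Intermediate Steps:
N(I) = (8 - I)**2
n = -249752/125001 (n = -2 + 1/(500 + 1/(410 - 160)) = -2 + 1/(500 + 1/250) = -2 + 1/(125001/250) = -2 + 250/125001 = -249752/125001 ≈ -1.9980)
(N(7*(-1)) + n)**2 = ((-8 + 7*(-1))**2 - 249752/125001)**2 = ((-8 - 7)**2 - 249752/125001)**2 = ((-15)**2 - 249752/125001)**2 = (225 - 249752/125001)**2 = (27875473/125001)**2 = 777041994973729/15625250001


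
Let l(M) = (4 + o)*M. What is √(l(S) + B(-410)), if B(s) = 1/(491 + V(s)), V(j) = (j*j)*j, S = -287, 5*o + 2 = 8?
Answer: I*√3616813552773120915/49228935 ≈ 38.632*I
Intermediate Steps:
o = 6/5 (o = -⅖ + (⅕)*8 = -⅖ + 8/5 = 6/5 ≈ 1.2000)
l(M) = 26*M/5 (l(M) = (4 + 6/5)*M = 26*M/5)
V(j) = j³ (V(j) = j²*j = j³)
B(s) = 1/(491 + s³)
√(l(S) + B(-410)) = √((26/5)*(-287) + 1/(491 + (-410)³)) = √(-7462/5 + 1/(491 - 68921000)) = √(-7462/5 + 1/(-68920509)) = √(-7462/5 - 1/68920509) = √(-514284838163/344602545) = I*√3616813552773120915/49228935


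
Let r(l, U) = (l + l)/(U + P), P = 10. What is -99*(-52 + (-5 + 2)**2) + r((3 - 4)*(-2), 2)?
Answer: 12772/3 ≈ 4257.3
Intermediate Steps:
r(l, U) = 2*l/(10 + U) (r(l, U) = (l + l)/(U + 10) = (2*l)/(10 + U) = 2*l/(10 + U))
-99*(-52 + (-5 + 2)**2) + r((3 - 4)*(-2), 2) = -99*(-52 + (-5 + 2)**2) + 2*((3 - 4)*(-2))/(10 + 2) = -99*(-52 + (-3)**2) + 2*(-1*(-2))/12 = -99*(-52 + 9) + 2*2*(1/12) = -99*(-43) + 1/3 = 4257 + 1/3 = 12772/3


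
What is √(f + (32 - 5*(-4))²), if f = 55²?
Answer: √5729 ≈ 75.690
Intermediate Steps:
f = 3025
√(f + (32 - 5*(-4))²) = √(3025 + (32 - 5*(-4))²) = √(3025 + (32 + 20)²) = √(3025 + 52²) = √(3025 + 2704) = √5729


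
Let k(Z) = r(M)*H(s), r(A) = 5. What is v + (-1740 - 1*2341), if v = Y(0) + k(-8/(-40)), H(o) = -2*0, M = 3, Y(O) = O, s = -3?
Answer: -4081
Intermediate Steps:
H(o) = 0
k(Z) = 0 (k(Z) = 5*0 = 0)
v = 0 (v = 0 + 0 = 0)
v + (-1740 - 1*2341) = 0 + (-1740 - 1*2341) = 0 + (-1740 - 2341) = 0 - 4081 = -4081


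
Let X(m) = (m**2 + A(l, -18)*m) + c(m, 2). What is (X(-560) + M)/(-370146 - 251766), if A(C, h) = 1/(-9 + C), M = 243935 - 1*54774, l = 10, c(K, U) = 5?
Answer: -83701/103652 ≈ -0.80752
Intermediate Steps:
M = 189161 (M = 243935 - 54774 = 189161)
X(m) = 5 + m + m**2 (X(m) = (m**2 + m/(-9 + 10)) + 5 = (m**2 + m/1) + 5 = (m**2 + 1*m) + 5 = (m**2 + m) + 5 = (m + m**2) + 5 = 5 + m + m**2)
(X(-560) + M)/(-370146 - 251766) = ((5 - 560 + (-560)**2) + 189161)/(-370146 - 251766) = ((5 - 560 + 313600) + 189161)/(-621912) = (313045 + 189161)*(-1/621912) = 502206*(-1/621912) = -83701/103652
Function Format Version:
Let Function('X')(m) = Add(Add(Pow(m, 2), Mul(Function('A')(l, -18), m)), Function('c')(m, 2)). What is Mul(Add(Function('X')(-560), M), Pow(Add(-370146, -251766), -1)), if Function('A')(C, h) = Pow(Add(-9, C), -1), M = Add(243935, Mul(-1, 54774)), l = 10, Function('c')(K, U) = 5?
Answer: Rational(-83701, 103652) ≈ -0.80752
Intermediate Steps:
M = 189161 (M = Add(243935, -54774) = 189161)
Function('X')(m) = Add(5, m, Pow(m, 2)) (Function('X')(m) = Add(Add(Pow(m, 2), Mul(Pow(Add(-9, 10), -1), m)), 5) = Add(Add(Pow(m, 2), Mul(Pow(1, -1), m)), 5) = Add(Add(Pow(m, 2), Mul(1, m)), 5) = Add(Add(Pow(m, 2), m), 5) = Add(Add(m, Pow(m, 2)), 5) = Add(5, m, Pow(m, 2)))
Mul(Add(Function('X')(-560), M), Pow(Add(-370146, -251766), -1)) = Mul(Add(Add(5, -560, Pow(-560, 2)), 189161), Pow(Add(-370146, -251766), -1)) = Mul(Add(Add(5, -560, 313600), 189161), Pow(-621912, -1)) = Mul(Add(313045, 189161), Rational(-1, 621912)) = Mul(502206, Rational(-1, 621912)) = Rational(-83701, 103652)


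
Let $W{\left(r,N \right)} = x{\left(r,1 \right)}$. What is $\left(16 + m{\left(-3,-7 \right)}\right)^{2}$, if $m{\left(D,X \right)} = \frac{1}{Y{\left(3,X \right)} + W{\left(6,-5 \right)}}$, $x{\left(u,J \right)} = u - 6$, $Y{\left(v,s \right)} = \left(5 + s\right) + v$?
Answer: $289$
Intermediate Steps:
$Y{\left(v,s \right)} = 5 + s + v$
$x{\left(u,J \right)} = -6 + u$ ($x{\left(u,J \right)} = u - 6 = -6 + u$)
$W{\left(r,N \right)} = -6 + r$
$m{\left(D,X \right)} = \frac{1}{8 + X}$ ($m{\left(D,X \right)} = \frac{1}{\left(5 + X + 3\right) + \left(-6 + 6\right)} = \frac{1}{\left(8 + X\right) + 0} = \frac{1}{8 + X}$)
$\left(16 + m{\left(-3,-7 \right)}\right)^{2} = \left(16 + \frac{1}{8 - 7}\right)^{2} = \left(16 + 1^{-1}\right)^{2} = \left(16 + 1\right)^{2} = 17^{2} = 289$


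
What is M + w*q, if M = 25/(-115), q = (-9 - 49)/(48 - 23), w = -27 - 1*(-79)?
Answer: -69493/575 ≈ -120.86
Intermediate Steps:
w = 52 (w = -27 + 79 = 52)
q = -58/25 ≈ -2.3200
M = -5/23 (M = 25*(-1/115) = -5/23 ≈ -0.21739)
M + w*q = -5/23 + 52*(-58/25) = -5/23 - 3016/25 = -69493/575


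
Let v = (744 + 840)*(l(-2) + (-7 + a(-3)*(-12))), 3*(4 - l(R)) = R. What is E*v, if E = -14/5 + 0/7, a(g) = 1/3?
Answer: 140448/5 ≈ 28090.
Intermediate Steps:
a(g) = 1/3
l(R) = 4 - R/3
E = -14/5 (E = -14*1/5 + 0*(1/7) = -14/5 + 0 = -14/5 ≈ -2.8000)
v = -10032 (v = (744 + 840)*((4 - 1/3*(-2)) + (-7 + (1/3)*(-12))) = 1584*((4 + 2/3) + (-7 - 4)) = 1584*(14/3 - 11) = 1584*(-19/3) = -10032)
E*v = -14/5*(-10032) = 140448/5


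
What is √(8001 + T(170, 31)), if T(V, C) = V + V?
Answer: √8341 ≈ 91.329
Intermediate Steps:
T(V, C) = 2*V
√(8001 + T(170, 31)) = √(8001 + 2*170) = √(8001 + 340) = √8341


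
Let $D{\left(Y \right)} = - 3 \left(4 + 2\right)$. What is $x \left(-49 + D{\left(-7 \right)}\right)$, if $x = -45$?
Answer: $3015$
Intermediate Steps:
$D{\left(Y \right)} = -18$ ($D{\left(Y \right)} = \left(-3\right) 6 = -18$)
$x \left(-49 + D{\left(-7 \right)}\right) = - 45 \left(-49 - 18\right) = \left(-45\right) \left(-67\right) = 3015$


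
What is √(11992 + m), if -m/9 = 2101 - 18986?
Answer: √163957 ≈ 404.92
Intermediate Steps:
m = 151965 (m = -9*(2101 - 18986) = -9*(-16885) = 151965)
√(11992 + m) = √(11992 + 151965) = √163957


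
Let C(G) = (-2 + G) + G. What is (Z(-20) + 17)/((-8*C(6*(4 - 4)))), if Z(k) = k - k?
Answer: 17/16 ≈ 1.0625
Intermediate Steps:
Z(k) = 0
C(G) = -2 + 2*G
(Z(-20) + 17)/((-8*C(6*(4 - 4)))) = (0 + 17)/((-8*(-2 + 2*(6*(4 - 4))))) = 17/((-8*(-2 + 2*(6*0)))) = 17/((-8*(-2 + 2*0))) = 17/((-8*(-2 + 0))) = 17/((-8*(-2))) = 17/16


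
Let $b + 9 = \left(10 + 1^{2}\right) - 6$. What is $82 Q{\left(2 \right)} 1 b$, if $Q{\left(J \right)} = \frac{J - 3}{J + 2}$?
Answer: $82$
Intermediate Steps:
$Q{\left(J \right)} = \frac{-3 + J}{2 + J}$
$b = -4$ ($b = -9 - \left(-4 - 1\right) = -9 + \left(\left(10 + 1\right) - 6\right) = -9 + \left(11 - 6\right) = -9 + 5 = -4$)
$82 Q{\left(2 \right)} 1 b = 82 \frac{-3 + 2}{2 + 2} \cdot 1 \left(-4\right) = 82 \cdot \frac{1}{4} \left(-1\right) 1 \left(-4\right) = 82 \left(\left(- \frac{1}{4}\right) 1\right) \left(-4\right) = 82 \left(- \frac{1}{4}\right) \left(-4\right) = \left(- \frac{41}{2}\right) \left(-4\right) = 82$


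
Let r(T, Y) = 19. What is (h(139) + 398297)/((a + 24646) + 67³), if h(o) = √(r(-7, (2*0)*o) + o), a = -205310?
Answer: 20963/6321 + √158/120099 ≈ 3.3165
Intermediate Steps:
h(o) = √(19 + o)
(h(139) + 398297)/((a + 24646) + 67³) = (√(19 + 139) + 398297)/((-205310 + 24646) + 67³) = (√158 + 398297)/(-180664 + 300763) = (398297 + √158)/120099 = (398297 + √158)*(1/120099) = 20963/6321 + √158/120099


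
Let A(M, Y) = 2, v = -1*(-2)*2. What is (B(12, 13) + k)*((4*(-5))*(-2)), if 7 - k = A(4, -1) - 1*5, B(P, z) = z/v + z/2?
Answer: 790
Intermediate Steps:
v = 4 (v = 2*2 = 4)
B(P, z) = 3*z/4 (B(P, z) = z/4 + z/2 = 3*z/4)
k = 10 (k = 7 - (2 - 1*5) = 7 - (2 - 5) = 7 - 1*(-3) = 7 + 3 = 10)
(B(12, 13) + k)*((4*(-5))*(-2)) = ((¾)*13 + 10)*((4*(-5))*(-2)) = (39/4 + 10)*(-20*(-2)) = (79/4)*40 = 790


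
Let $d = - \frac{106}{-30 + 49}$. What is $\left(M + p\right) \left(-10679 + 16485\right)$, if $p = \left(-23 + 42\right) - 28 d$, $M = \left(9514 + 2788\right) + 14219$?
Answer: $\frac{2944965768}{19} \approx 1.55 \cdot 10^{8}$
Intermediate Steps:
$M = 26521$ ($M = 12302 + 14219 = 26521$)
$d = - \frac{106}{19} \approx -5.5789$
$p = \frac{3329}{19}$ ($p = \left(-23 + 42\right) - - \frac{2968}{19} = 19 + \frac{2968}{19} = \frac{3329}{19} \approx 175.21$)
$\left(M + p\right) \left(-10679 + 16485\right) = \left(26521 + \frac{3329}{19}\right) \left(-10679 + 16485\right) = \frac{507228}{19} \cdot 5806 = \frac{2944965768}{19}$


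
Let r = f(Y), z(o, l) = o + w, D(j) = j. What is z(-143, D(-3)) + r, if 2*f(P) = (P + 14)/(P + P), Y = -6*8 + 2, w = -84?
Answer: -5217/23 ≈ -226.83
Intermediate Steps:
z(o, l) = -84 + o (z(o, l) = o - 84 = -84 + o)
Y = -46 (Y = -48 + 2 = -46)
f(P) = (14 + P)/(4*P) (f(P) = ((P + 14)/(P + P))/2 = ((14 + P)/((2*P)))/2 = ((14 + P)*(1/(2*P)))/2 = ((14 + P)/(2*P))/2 = (14 + P)/(4*P))
r = 4/23 (r = (1/4)*(14 - 46)/(-46) = (1/4)*(-1/46)*(-32) = 4/23 ≈ 0.17391)
z(-143, D(-3)) + r = (-84 - 143) + 4/23 = -227 + 4/23 = -5217/23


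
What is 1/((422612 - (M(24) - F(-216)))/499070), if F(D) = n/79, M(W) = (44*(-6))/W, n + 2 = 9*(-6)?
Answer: 39426530/33387161 ≈ 1.1809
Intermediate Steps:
n = -56 (n = -2 + 9*(-6) = -2 - 54 = -56)
M(W) = -264/W
F(D) = -56/79
1/((422612 - (M(24) - F(-216)))/499070) = 1/((422612 - (-264/24 - 1*(-56/79)))/499070) = 1/((422612 - (-264*1/24 + 56/79))*(1/499070)) = 1/((422612 - (-11 + 56/79))*(1/499070)) = 1/((422612 - 1*(-813/79))*(1/499070)) = 1/((422612 + 813/79)*(1/499070)) = 1/((33387161/79)*(1/499070)) = 1/(33387161/39426530) = 39426530/33387161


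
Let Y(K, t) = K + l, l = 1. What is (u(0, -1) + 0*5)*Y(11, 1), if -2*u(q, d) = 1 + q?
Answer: -6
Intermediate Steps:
Y(K, t) = 1 + K (Y(K, t) = K + 1 = 1 + K)
u(q, d) = -½ - q/2 (u(q, d) = -(1 + q)/2 = -½ - q/2)
(u(0, -1) + 0*5)*Y(11, 1) = ((-½ - ½*0) + 0*5)*(1 + 11) = ((-½ + 0) + 0)*12 = (-½ + 0)*12 = -½*12 = -6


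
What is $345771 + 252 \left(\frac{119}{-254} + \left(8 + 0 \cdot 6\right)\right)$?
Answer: $\frac{44153955}{127} \approx 3.4767 \cdot 10^{5}$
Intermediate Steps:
$345771 + 252 \left(\frac{119}{-254} + \left(8 + 0 \cdot 6\right)\right) = 345771 + 252 \left(119 \left(- \frac{1}{254}\right) + \left(8 + 0\right)\right) = 345771 + 252 \left(- \frac{119}{254} + 8\right) = 345771 + 252 \cdot \frac{1913}{254} = 345771 + \frac{241038}{127} = \frac{44153955}{127}$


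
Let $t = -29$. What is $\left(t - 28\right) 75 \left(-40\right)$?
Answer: $171000$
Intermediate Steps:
$\left(t - 28\right) 75 \left(-40\right) = \left(-29 - 28\right) 75 \left(-40\right) = \left(-57\right) 75 \left(-40\right) = \left(-4275\right) \left(-40\right) = 171000$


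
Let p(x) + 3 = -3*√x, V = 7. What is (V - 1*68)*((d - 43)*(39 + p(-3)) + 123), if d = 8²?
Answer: -53619 + 3843*I*√3 ≈ -53619.0 + 6656.3*I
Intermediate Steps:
d = 64
p(x) = -3 - 3*√x
(V - 1*68)*((d - 43)*(39 + p(-3)) + 123) = (7 - 1*68)*((64 - 43)*(39 + (-3 - 3*I*√3)) + 123) = (7 - 68)*(21*(39 + (-3 - 3*I*√3)) + 123) = -61*(21*(39 + (-3 - 3*I*√3)) + 123) = -61*(21*(36 - 3*I*√3) + 123) = -61*((756 - 63*I*√3) + 123) = -61*(879 - 63*I*√3) = -53619 + 3843*I*√3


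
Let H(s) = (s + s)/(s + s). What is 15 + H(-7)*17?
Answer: 32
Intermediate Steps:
H(s) = 1 (H(s) = (2*s)/((2*s)) = (2*s)*(1/(2*s)) = 1)
15 + H(-7)*17 = 15 + 1*17 = 15 + 17 = 32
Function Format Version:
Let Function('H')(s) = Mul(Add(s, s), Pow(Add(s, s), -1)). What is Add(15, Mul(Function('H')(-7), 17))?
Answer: 32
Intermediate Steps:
Function('H')(s) = 1 (Function('H')(s) = Mul(Mul(2, s), Pow(Mul(2, s), -1)) = Mul(Mul(2, s), Mul(Rational(1, 2), Pow(s, -1))) = 1)
Add(15, Mul(Function('H')(-7), 17)) = Add(15, Mul(1, 17)) = Add(15, 17) = 32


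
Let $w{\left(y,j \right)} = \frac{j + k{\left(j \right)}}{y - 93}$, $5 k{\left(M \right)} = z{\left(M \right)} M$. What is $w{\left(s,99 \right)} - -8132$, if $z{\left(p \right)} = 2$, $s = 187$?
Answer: $\frac{3822733}{470} \approx 8133.5$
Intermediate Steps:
$k{\left(M \right)} = \frac{2 M}{5}$
$w{\left(y,j \right)} = \frac{7 j}{5 \left(-93 + y\right)}$ ($w{\left(y,j \right)} = \frac{j + \frac{2 j}{5}}{y - 93} = \frac{\frac{7}{5} j}{-93 + y} = \frac{7 j}{5 \left(-93 + y\right)}$)
$w{\left(s,99 \right)} - -8132 = \frac{7}{5} \cdot 99 \frac{1}{-93 + 187} - -8132 = \frac{7}{5} \cdot 99 \cdot \frac{1}{94} + 8132 = \frac{693}{470} + 8132 = \frac{3822733}{470}$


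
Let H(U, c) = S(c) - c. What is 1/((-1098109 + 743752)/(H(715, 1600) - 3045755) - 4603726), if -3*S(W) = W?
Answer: -9143665/42094927232719 ≈ -2.1722e-7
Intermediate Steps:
S(W) = -W/3
H(U, c) = -4*c/3 (H(U, c) = -c/3 - c = -4*c/3)
1/((-1098109 + 743752)/(H(715, 1600) - 3045755) - 4603726) = 1/((-1098109 + 743752)/(-4/3*1600 - 3045755) - 4603726) = 1/(-354357/(-6400/3 - 3045755) - 4603726) = 1/(-354357/(-9143665/3) - 4603726) = 1/(-354357*(-3/9143665) - 4603726) = 1/(1063071/9143665 - 4603726) = 1/(-42094927232719/9143665) = -9143665/42094927232719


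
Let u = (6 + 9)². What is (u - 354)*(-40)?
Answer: 5160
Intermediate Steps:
u = 225 (u = 15² = 225)
(u - 354)*(-40) = (225 - 354)*(-40) = -129*(-40) = 5160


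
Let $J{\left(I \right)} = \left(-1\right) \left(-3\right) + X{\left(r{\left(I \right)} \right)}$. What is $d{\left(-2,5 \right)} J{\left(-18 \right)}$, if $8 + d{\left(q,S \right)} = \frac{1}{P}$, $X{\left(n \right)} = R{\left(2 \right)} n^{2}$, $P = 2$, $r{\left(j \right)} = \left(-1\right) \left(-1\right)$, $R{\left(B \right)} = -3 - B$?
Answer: $15$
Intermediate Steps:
$r{\left(j \right)} = 1$
$X{\left(n \right)} = - 5 n^{2}$ ($X{\left(n \right)} = \left(-3 - 2\right) n^{2} = - 5 n^{2}$)
$d{\left(q,S \right)} = - \frac{15}{2}$ ($d{\left(q,S \right)} = -8 + \frac{1}{2} = - \frac{15}{2}$)
$J{\left(I \right)} = -2$ ($J{\left(I \right)} = \left(-1\right) \left(-3\right) - 5 \cdot 1^{2} = 3 - 5 = -2$)
$d{\left(-2,5 \right)} J{\left(-18 \right)} = \left(- \frac{15}{2}\right) \left(-2\right) = 15$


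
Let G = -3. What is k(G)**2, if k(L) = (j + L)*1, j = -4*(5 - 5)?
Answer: 9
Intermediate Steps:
j = 0 (j = -4*0 = 0)
k(L) = L (k(L) = (0 + L)*1 = L*1 = L)
k(G)**2 = (-3)**2 = 9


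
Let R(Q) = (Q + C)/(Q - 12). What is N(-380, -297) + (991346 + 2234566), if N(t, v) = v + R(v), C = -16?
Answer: 996715348/309 ≈ 3.2256e+6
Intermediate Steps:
R(Q) = (-16 + Q)/(-12 + Q) (R(Q) = (Q - 16)/(Q - 12) = (-16 + Q)/(-12 + Q))
N(t, v) = v + (-16 + v)/(-12 + v)
N(-380, -297) + (991346 + 2234566) = (-16 - 297 - 297*(-12 - 297))/(-12 - 297) + (991346 + 2234566) = (-16 - 297 - 297*(-309))/(-309) + 3225912 = -(-16 - 297 + 91773)/309 + 3225912 = -1/309*91460 + 3225912 = -91460/309 + 3225912 = 996715348/309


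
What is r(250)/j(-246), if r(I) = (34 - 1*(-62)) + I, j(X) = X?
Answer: -173/123 ≈ -1.4065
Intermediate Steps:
r(I) = 96 + I (r(I) = (34 + 62) + I = 96 + I)
r(250)/j(-246) = (96 + 250)/(-246) = 346*(-1/246) = -173/123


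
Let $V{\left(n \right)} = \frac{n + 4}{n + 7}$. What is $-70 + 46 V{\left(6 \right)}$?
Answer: $- \frac{450}{13} \approx -34.615$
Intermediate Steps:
$V{\left(n \right)} = \frac{4 + n}{7 + n}$
$-70 + 46 V{\left(6 \right)} = -70 + 46 \frac{4 + 6}{7 + 6} = -70 + 46 \cdot \frac{1}{13} \cdot 10 = -70 + 46 \cdot \frac{10}{13} = -70 + \frac{460}{13} = - \frac{450}{13}$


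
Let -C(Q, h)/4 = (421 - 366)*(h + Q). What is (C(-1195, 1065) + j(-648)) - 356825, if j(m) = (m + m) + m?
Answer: -330169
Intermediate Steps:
C(Q, h) = -220*Q - 220*h (C(Q, h) = -4*(421 - 366)*(h + Q) = -220*(Q + h) = -4*(55*Q + 55*h) = -220*Q - 220*h)
j(m) = 3*m (j(m) = 2*m + m = 3*m)
(C(-1195, 1065) + j(-648)) - 356825 = ((-220*(-1195) - 220*1065) + 3*(-648)) - 356825 = ((262900 - 234300) - 1944) - 356825 = (28600 - 1944) - 356825 = 26656 - 356825 = -330169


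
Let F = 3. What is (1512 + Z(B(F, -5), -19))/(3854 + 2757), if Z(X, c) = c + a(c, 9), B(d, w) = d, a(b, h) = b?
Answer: 134/601 ≈ 0.22296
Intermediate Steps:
Z(X, c) = 2*c (Z(X, c) = c + c = 2*c)
(1512 + Z(B(F, -5), -19))/(3854 + 2757) = (1512 + 2*(-19))/(3854 + 2757) = (1512 - 38)/6611 = 1474*(1/6611) = 134/601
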